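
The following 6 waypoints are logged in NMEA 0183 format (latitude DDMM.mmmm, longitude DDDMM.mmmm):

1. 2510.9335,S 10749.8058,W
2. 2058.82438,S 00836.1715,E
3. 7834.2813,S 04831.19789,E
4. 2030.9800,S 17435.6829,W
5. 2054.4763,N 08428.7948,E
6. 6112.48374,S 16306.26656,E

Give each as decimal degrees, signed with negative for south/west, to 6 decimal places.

Point 1:
  φ: degrees = first 2 digits = 25, minutes = 10.9335; 25 + 10.9335/60 = 25.1822250
  hemisphere S, so the sign is −
  λ: degrees = first 3 digits = 107, minutes = 49.8058; 107 + 49.8058/60 = 107.8300967
  W ⇒ negate
Point 2:
  φ: split at 2 digits → 20° and 58.82438′; 20 + 58.82438/60 = 20.9804063
  S → negative
  λ: split at 3 digits → 008° and 36.1715′; 8 + 36.1715/60 = 8.6028583
  E ⇒ keep positive
Point 3:
  Lat: split at 2 digits → 78° and 34.2813′; 78 + 34.2813/60 = 78.5713550
  hemisphere S, so the sign is −
  λ: degrees = first 3 digits = 48, minutes = 31.19789; 48 + 31.19789/60 = 48.5199648
  E → positive
Point 4:
  φ: degrees = first 2 digits = 20, minutes = 30.98; 20 + 30.98/60 = 20.5163333
  S → negative
  Lon: split at 3 digits → 174° and 35.6829′; 174 + 35.6829/60 = 174.5947150
  W → negative
Point 5:
  Lat: split at 2 digits → 20° and 54.4763′; 20 + 54.4763/60 = 20.9079383
  N → positive
  Lon: split at 3 digits → 084° and 28.7948′; 84 + 28.7948/60 = 84.4799133
  E → positive
Point 6:
  Lat: degrees = first 2 digits = 61, minutes = 12.48374; 61 + 12.48374/60 = 61.2080623
  S → negative
  λ: degrees = first 3 digits = 163, minutes = 6.26656; 163 + 6.26656/60 = 163.1044427
  E → positive

1. -25.182225, -107.830097
2. -20.980406, 8.602858
3. -78.571355, 48.519965
4. -20.516333, -174.594715
5. 20.907938, 84.479913
6. -61.208062, 163.104443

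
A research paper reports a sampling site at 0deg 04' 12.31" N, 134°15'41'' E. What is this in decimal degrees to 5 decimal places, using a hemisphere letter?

0.07009° N, 134.26139° E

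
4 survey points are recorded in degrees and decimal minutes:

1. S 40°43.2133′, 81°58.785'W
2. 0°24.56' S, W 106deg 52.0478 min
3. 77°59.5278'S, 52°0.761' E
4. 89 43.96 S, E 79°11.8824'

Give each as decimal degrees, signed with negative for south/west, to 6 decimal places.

1. -40.720222, -81.979750
2. -0.409333, -106.867463
3. -77.992130, 52.012683
4. -89.732667, 79.198040

Point 1:
  φ: 40 + 43.2133/60 = 40.7202217
  hemisphere S, so the sign is −
  Longitude: 81 + 58.785/60 = 81.9797500
  W ⇒ negate
Point 2:
  φ: 24.56′ = 0.409333°; total 0.4093333
  S → negative
  λ: 106 + 52.0478/60 = 106.8674633
  W ⇒ negate
Point 3:
  Lat: 77 + 59.5278/60 = 77.9921300
  S → negative
  Lon: 0.761′ = 0.012683°; total 52.0126833
  E → positive
Point 4:
  Latitude: 43.96′ = 0.732667°; total 89.7326667
  S ⇒ negate
  Longitude: 11.8824′ = 0.198040°; total 79.1980400
  E → positive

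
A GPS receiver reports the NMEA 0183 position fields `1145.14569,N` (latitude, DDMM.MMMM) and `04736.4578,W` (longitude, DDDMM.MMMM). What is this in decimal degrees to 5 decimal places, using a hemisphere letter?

11.75243° N, 47.60763° W

Lat: split at 2 digits → 11° and 45.14569′; 11 + 45.14569/60 = 11.752428
λ: degrees = first 3 digits = 47, minutes = 36.4578; 47 + 36.4578/60 = 47.607630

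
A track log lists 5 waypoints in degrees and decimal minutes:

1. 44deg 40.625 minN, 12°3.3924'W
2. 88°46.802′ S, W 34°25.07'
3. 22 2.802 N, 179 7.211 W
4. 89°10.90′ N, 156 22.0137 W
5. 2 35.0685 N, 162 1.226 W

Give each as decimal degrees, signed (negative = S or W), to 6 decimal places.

1. 44.677083, -12.056540
2. -88.780033, -34.417833
3. 22.046700, -179.120183
4. 89.181667, -156.366895
5. 2.584475, -162.020433

Point 1:
  Lat: 44 + 40.625/60 = 44.6770833
  N ⇒ keep positive
  Lon: 12 + 3.3924/60 = 12.0565400
  W → negative
Point 2:
  φ: 88 + 46.802/60 = 88.7800333
  S → negative
  λ: 25.07′ = 0.417833°; total 34.4178333
  hemisphere W, so the sign is −
Point 3:
  Latitude: 22 + 2.802/60 = 22.0467000
  N → positive
  λ: 7.211′ = 0.120183°; total 179.1201833
  W ⇒ negate
Point 4:
  φ: 89 + 10.9/60 = 89.1816667
  N → positive
  Lon: 156 + 22.0137/60 = 156.3668950
  hemisphere W, so the sign is −
Point 5:
  Lat: 2 + 35.0685/60 = 2.5844750
  N → positive
  λ: 1.226′ = 0.020433°; total 162.0204333
  hemisphere W, so the sign is −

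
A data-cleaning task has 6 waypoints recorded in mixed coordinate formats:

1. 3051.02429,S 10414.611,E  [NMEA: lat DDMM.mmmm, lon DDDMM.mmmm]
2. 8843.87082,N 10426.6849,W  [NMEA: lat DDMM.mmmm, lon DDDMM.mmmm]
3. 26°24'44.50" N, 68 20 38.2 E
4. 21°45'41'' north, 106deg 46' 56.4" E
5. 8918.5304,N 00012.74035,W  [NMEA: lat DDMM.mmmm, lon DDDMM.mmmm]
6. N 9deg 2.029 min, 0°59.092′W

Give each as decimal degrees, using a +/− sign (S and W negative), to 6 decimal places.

Point 1:
  φ: split at 2 digits → 30° and 51.02429′; 30 + 51.02429/60 = 30.8504048
  S ⇒ negate
  Longitude: degrees = first 3 digits = 104, minutes = 14.611; 104 + 14.611/60 = 104.2435167
  E → positive
Point 2:
  Latitude: split at 2 digits → 88° and 43.87082′; 88 + 43.87082/60 = 88.7311803
  N → positive
  Longitude: degrees = first 3 digits = 104, minutes = 26.6849; 104 + 26.6849/60 = 104.4447483
  W ⇒ negate
Point 3:
  Lat: 26 + 24/60 + 44.5/3600 = 26.4123611
  N ⇒ keep positive
  λ: 68° + 20/60 + 38.2/3600 = 68 + 0.333333 + 0.010611 = 68.3439444
  E ⇒ keep positive
Point 4:
  Lat: 45′ + 41″ = 45.68333′; 21 + 45.68333/60 = 21.7613889
  N ⇒ keep positive
  Lon: 106 + 46/60 + 56.4/3600 = 106.7823333
  E → positive
Point 5:
  Lat: degrees = first 2 digits = 89, minutes = 18.5304; 89 + 18.5304/60 = 89.3088400
  N ⇒ keep positive
  Lon: split at 3 digits → 000° and 12.74035′; 0 + 12.74035/60 = 0.2123392
  hemisphere W, so the sign is −
Point 6:
  Latitude: 9 + 2.029/60 = 9.0338167
  N → positive
  Lon: 59.092′ = 0.984867°; total 0.9848667
  W → negative

1. -30.850405, 104.243517
2. 88.731180, -104.444748
3. 26.412361, 68.343944
4. 21.761389, 106.782333
5. 89.308840, -0.212339
6. 9.033817, -0.984867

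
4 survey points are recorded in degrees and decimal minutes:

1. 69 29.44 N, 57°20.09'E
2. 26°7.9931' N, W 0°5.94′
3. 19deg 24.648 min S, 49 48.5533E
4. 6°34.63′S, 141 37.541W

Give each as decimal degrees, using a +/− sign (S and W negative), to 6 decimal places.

Point 1:
  Latitude: 69 + 29.44/60 = 69.4906667
  N → positive
  λ: 20.09′ = 0.334833°; total 57.3348333
  E → positive
Point 2:
  Latitude: 7.9931′ = 0.133218°; total 26.1332183
  N ⇒ keep positive
  Lon: 0 + 5.94/60 = 0.0990000
  hemisphere W, so the sign is −
Point 3:
  Lat: 19 + 24.648/60 = 19.4108000
  S → negative
  Lon: 48.5533′ = 0.809222°; total 49.8092217
  E ⇒ keep positive
Point 4:
  Lat: 34.63′ = 0.577167°; total 6.5771667
  S → negative
  Lon: 141 + 37.541/60 = 141.6256833
  W → negative

1. 69.490667, 57.334833
2. 26.133218, -0.099000
3. -19.410800, 49.809222
4. -6.577167, -141.625683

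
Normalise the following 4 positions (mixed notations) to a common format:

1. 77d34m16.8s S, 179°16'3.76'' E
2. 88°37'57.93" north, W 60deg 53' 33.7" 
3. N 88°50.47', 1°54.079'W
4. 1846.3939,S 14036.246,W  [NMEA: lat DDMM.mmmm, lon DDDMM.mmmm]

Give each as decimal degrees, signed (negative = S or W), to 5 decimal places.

Point 1:
  Lat: 77° + 34/60 + 16.8/3600 = 77 + 0.566667 + 0.004667 = 77.571333
  hemisphere S, so the sign is −
  λ: 16′ + 3.76″ = 16.06267′; 179 + 16.06267/60 = 179.267711
  E ⇒ keep positive
Point 2:
  Latitude: 88 + 37/60 + 57.93/3600 = 88.632758
  N ⇒ keep positive
  λ: 60 + 53/60 + 33.7/3600 = 60.892694
  W → negative
Point 3:
  φ: 50.47′ = 0.841167°; total 88.841167
  N → positive
  λ: 54.079′ = 0.901317°; total 1.901317
  W ⇒ negate
Point 4:
  Latitude: split at 2 digits → 18° and 46.3939′; 18 + 46.3939/60 = 18.773232
  S → negative
  λ: degrees = first 3 digits = 140, minutes = 36.246; 140 + 36.246/60 = 140.604100
  W → negative

1. -77.57133, 179.26771
2. 88.63276, -60.89269
3. 88.84117, -1.90132
4. -18.77323, -140.60410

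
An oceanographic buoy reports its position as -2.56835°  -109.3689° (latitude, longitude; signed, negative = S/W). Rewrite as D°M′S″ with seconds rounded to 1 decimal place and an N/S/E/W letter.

2°34′6.1″ S, 109°22′8.0″ W

Latitude is negative → S; |value| = 2.568350
Lat: whole degrees 2; 34.10100′ → 34′ and 6.060″
Longitude is negative → W; |value| = 109.368900
Lon: 0.368900 × 60 = 22.13400′ → 22′, remainder × 60 = 8.040″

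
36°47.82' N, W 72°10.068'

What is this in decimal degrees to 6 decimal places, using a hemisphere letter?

Lat: 36 + 47.82/60 = 36.7970000
Longitude: 72 + 10.068/60 = 72.1678000

36.797000° N, 72.167800° W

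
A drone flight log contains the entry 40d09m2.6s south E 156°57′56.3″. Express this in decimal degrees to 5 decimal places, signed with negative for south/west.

-40.15072, 156.96564

φ: 40 + 9/60 + 2.6/3600 = 40.150722
S ⇒ negate
λ: 156 + 57/60 + 56.3/3600 = 156.965639
E → positive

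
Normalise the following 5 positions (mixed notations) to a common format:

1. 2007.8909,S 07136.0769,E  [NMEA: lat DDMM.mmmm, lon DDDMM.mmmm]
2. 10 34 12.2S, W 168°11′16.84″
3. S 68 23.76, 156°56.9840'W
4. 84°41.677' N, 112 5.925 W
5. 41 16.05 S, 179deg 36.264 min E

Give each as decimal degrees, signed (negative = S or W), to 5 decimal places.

1. -20.13152, 71.60128
2. -10.57006, -168.18801
3. -68.39600, -156.94973
4. 84.69462, -112.09875
5. -41.26750, 179.60440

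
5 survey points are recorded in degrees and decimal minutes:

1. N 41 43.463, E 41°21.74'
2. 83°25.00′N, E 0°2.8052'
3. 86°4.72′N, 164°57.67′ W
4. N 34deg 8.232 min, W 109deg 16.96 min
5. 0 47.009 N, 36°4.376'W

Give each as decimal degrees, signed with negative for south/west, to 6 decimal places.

1. 41.724383, 41.362333
2. 83.416667, 0.046753
3. 86.078667, -164.961167
4. 34.137200, -109.282667
5. 0.783483, -36.072933

Point 1:
  Latitude: 43.463′ = 0.724383°; total 41.7243833
  N ⇒ keep positive
  Longitude: 21.74′ = 0.362333°; total 41.3623333
  E → positive
Point 2:
  Lat: 83 + 25/60 = 83.4166667
  N → positive
  Longitude: 2.8052′ = 0.046753°; total 0.0467533
  E → positive
Point 3:
  φ: 86 + 4.72/60 = 86.0786667
  N ⇒ keep positive
  Lon: 57.67′ = 0.961167°; total 164.9611667
  hemisphere W, so the sign is −
Point 4:
  φ: 34 + 8.232/60 = 34.1372000
  N → positive
  λ: 16.96′ = 0.282667°; total 109.2826667
  W ⇒ negate
Point 5:
  Lat: 47.009′ = 0.783483°; total 0.7834833
  N → positive
  Lon: 4.376′ = 0.072933°; total 36.0729333
  W ⇒ negate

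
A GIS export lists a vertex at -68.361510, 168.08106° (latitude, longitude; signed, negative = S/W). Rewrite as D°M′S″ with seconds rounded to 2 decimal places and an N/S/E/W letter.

Latitude is negative → S; |value| = 68.361510
Latitude: 0.361510 × 60 = 21.69060′ → 21′, remainder × 60 = 41.4360″
Lon: 0.081060 × 60 = 4.86360′ → 4′, remainder × 60 = 51.8160″

68°21′41.44″ S, 168°04′51.82″ E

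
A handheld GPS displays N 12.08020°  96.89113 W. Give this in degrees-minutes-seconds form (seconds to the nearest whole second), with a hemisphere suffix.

φ: 0.080200 × 60 = 4.81200′ → 4′, remainder × 60 = 48.72″
Longitude: 0.891130 × 60 = 53.46780′ → 53′, remainder × 60 = 28.07″

12°04′49″ N, 96°53′28″ W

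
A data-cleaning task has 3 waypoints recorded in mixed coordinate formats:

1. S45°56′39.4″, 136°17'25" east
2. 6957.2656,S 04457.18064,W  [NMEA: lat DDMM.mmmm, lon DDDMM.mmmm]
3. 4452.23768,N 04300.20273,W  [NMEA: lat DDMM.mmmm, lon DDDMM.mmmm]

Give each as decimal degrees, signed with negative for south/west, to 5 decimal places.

1. -45.94428, 136.29028
2. -69.95443, -44.95301
3. 44.87063, -43.00338

Point 1:
  Lat: 45 + 56/60 + 39.4/3600 = 45.944278
  S ⇒ negate
  Lon: 136° + 17/60 + 25/3600 = 136 + 0.283333 + 0.006944 = 136.290278
  E → positive
Point 2:
  Latitude: degrees = first 2 digits = 69, minutes = 57.2656; 69 + 57.2656/60 = 69.954427
  S → negative
  Longitude: degrees = first 3 digits = 44, minutes = 57.18064; 44 + 57.18064/60 = 44.953011
  hemisphere W, so the sign is −
Point 3:
  φ: degrees = first 2 digits = 44, minutes = 52.23768; 44 + 52.23768/60 = 44.870628
  N ⇒ keep positive
  Lon: split at 3 digits → 043° and 0.20273′; 43 + 0.20273/60 = 43.003379
  W → negative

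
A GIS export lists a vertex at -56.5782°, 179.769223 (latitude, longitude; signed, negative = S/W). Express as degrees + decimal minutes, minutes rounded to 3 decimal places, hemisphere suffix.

56° 34.692′ S, 179° 46.153′ E

Latitude is negative → S; |value| = 56.578200
Lat: 56° + 0.578200 × 60 = 56° 34.69200′
λ: 179° + 0.769223 × 60 = 179° 46.15338′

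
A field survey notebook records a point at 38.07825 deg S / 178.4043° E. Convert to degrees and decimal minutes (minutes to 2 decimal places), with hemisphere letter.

38° 4.70′ S, 178° 24.26′ E

Lat: 38° + 0.078250 × 60 = 38° 4.6950′
λ: minutes = (178.404300 − 178) × 60 = 24.2580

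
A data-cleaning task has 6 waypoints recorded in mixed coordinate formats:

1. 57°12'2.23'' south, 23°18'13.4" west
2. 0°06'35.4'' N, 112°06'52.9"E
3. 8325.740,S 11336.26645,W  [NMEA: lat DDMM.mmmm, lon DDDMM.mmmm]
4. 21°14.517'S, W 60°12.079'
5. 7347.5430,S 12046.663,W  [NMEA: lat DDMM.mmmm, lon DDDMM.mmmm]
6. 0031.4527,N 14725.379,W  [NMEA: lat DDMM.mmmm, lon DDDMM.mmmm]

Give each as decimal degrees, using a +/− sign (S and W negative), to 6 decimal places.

1. -57.200619, -23.303722
2. 0.109833, 112.114694
3. -83.429000, -113.604441
4. -21.241950, -60.201317
5. -73.792383, -120.777717
6. 0.524212, -147.422983

Point 1:
  Latitude: 12′ + 2.23″ = 12.03717′; 57 + 12.03717/60 = 57.2006194
  S ⇒ negate
  λ: 18′ + 13.4″ = 18.22333′; 23 + 18.22333/60 = 23.3037222
  W ⇒ negate
Point 2:
  φ: 6′ + 35.4″ = 6.59000′; 0 + 6.59000/60 = 0.1098333
  N → positive
  λ: 112° + 6/60 + 52.9/3600 = 112 + 0.100000 + 0.014694 = 112.1146944
  E ⇒ keep positive
Point 3:
  Latitude: degrees = first 2 digits = 83, minutes = 25.74; 83 + 25.74/60 = 83.4290000
  S ⇒ negate
  λ: degrees = first 3 digits = 113, minutes = 36.26645; 113 + 36.26645/60 = 113.6044408
  W ⇒ negate
Point 4:
  Latitude: 21 + 14.517/60 = 21.2419500
  S ⇒ negate
  Lon: 60 + 12.079/60 = 60.2013167
  W ⇒ negate
Point 5:
  φ: degrees = first 2 digits = 73, minutes = 47.543; 73 + 47.543/60 = 73.7923833
  S ⇒ negate
  Longitude: split at 3 digits → 120° and 46.663′; 120 + 46.663/60 = 120.7777167
  hemisphere W, so the sign is −
Point 6:
  Latitude: degrees = first 2 digits = 0, minutes = 31.4527; 0 + 31.4527/60 = 0.5242117
  N → positive
  Longitude: split at 3 digits → 147° and 25.379′; 147 + 25.379/60 = 147.4229833
  W → negative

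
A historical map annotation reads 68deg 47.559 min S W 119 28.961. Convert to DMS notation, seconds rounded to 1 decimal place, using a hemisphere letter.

68°47′33.5″ S, 119°28′57.7″ W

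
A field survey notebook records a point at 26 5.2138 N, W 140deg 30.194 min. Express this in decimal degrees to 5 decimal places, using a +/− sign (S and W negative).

26.08690, -140.50323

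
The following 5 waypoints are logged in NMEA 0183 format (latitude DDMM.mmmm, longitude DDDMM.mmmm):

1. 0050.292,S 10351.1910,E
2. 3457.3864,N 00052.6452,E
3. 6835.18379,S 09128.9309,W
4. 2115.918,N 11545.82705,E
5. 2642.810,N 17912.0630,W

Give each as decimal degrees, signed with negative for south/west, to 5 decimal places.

1. -0.83820, 103.85318
2. 34.95644, 0.87742
3. -68.58640, -91.48218
4. 21.26530, 115.76378
5. 26.71350, -179.20105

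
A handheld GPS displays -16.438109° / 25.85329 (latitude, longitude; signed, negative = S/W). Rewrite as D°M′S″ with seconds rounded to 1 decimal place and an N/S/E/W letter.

16°26′17.2″ S, 25°51′11.8″ E

Latitude is negative → S; |value| = 16.438109
Lat: 0.438109° → 26.28654′; 0.28654 × 60 = 17.192″
Lon: 0.853290° → 51.19740′; 0.19740 × 60 = 11.844″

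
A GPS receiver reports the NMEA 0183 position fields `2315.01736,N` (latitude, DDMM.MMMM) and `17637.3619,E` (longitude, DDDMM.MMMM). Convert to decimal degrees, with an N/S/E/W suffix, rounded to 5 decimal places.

23.25029° N, 176.62270° E

Lat: split at 2 digits → 23° and 15.01736′; 23 + 15.01736/60 = 23.250289
λ: split at 3 digits → 176° and 37.3619′; 176 + 37.3619/60 = 176.622698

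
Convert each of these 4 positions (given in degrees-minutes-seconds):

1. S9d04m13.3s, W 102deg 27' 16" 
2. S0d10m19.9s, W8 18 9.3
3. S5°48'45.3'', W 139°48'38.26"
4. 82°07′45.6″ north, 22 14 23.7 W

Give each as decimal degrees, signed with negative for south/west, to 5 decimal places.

1. -9.07036, -102.45444
2. -0.17219, -8.30258
3. -5.81258, -139.81063
4. 82.12933, -22.23992

Point 1:
  Latitude: 9° + 4/60 + 13.3/3600 = 9 + 0.066667 + 0.003694 = 9.070361
  hemisphere S, so the sign is −
  λ: 102 + 27/60 + 16/3600 = 102.454444
  W → negative
Point 2:
  φ: 0 + 10/60 + 19.9/3600 = 0.172194
  S → negative
  λ: 8 + 18/60 + 9.3/3600 = 8.302583
  W ⇒ negate
Point 3:
  Latitude: 5 + 48/60 + 45.3/3600 = 5.812583
  hemisphere S, so the sign is −
  Longitude: 139° + 48/60 + 38.26/3600 = 139 + 0.800000 + 0.010628 = 139.810628
  W → negative
Point 4:
  Lat: 7′ + 45.6″ = 7.76000′; 82 + 7.76000/60 = 82.129333
  N ⇒ keep positive
  Longitude: 14′ + 23.7″ = 14.39500′; 22 + 14.39500/60 = 22.239917
  W → negative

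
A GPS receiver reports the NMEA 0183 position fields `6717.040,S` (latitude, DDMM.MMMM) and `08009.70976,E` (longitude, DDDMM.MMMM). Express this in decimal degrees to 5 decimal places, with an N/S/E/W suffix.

Latitude: degrees = first 2 digits = 67, minutes = 17.04; 67 + 17.04/60 = 67.284000
λ: degrees = first 3 digits = 80, minutes = 9.70976; 80 + 9.70976/60 = 80.161829

67.28400° S, 80.16183° E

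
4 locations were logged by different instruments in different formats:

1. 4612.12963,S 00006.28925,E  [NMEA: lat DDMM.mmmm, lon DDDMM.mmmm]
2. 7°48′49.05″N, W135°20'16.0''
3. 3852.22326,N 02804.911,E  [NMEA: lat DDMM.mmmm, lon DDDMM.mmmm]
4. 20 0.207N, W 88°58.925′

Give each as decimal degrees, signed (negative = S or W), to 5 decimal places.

Point 1:
  φ: split at 2 digits → 46° and 12.12963′; 46 + 12.12963/60 = 46.202161
  hemisphere S, so the sign is −
  λ: degrees = first 3 digits = 0, minutes = 6.28925; 0 + 6.28925/60 = 0.104821
  E → positive
Point 2:
  φ: 7 + 48/60 + 49.05/3600 = 7.813625
  N ⇒ keep positive
  λ: 20′ + 16″ = 20.26667′; 135 + 20.26667/60 = 135.337778
  hemisphere W, so the sign is −
Point 3:
  Lat: degrees = first 2 digits = 38, minutes = 52.22326; 38 + 52.22326/60 = 38.870388
  N ⇒ keep positive
  λ: split at 3 digits → 028° and 4.911′; 28 + 4.911/60 = 28.081850
  E → positive
Point 4:
  Lat: 0.207′ = 0.003450°; total 20.003450
  N ⇒ keep positive
  λ: 58.925′ = 0.982083°; total 88.982083
  hemisphere W, so the sign is −

1. -46.20216, 0.10482
2. 7.81363, -135.33778
3. 38.87039, 28.08185
4. 20.00345, -88.98208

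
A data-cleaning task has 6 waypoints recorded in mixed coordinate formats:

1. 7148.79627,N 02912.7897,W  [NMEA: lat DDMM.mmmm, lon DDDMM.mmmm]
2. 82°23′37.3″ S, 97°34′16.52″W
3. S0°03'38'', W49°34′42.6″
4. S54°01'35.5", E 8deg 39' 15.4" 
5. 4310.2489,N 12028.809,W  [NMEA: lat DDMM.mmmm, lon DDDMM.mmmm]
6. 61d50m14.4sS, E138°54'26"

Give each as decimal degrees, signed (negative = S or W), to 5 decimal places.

Point 1:
  φ: split at 2 digits → 71° and 48.79627′; 71 + 48.79627/60 = 71.813271
  N → positive
  Lon: degrees = first 3 digits = 29, minutes = 12.7897; 29 + 12.7897/60 = 29.213162
  hemisphere W, so the sign is −
Point 2:
  Latitude: 82° + 23/60 + 37.3/3600 = 82 + 0.383333 + 0.010361 = 82.393694
  S ⇒ negate
  Longitude: 97° + 34/60 + 16.52/3600 = 97 + 0.566667 + 0.004589 = 97.571256
  W → negative
Point 3:
  Latitude: 3′ + 38″ = 3.63333′; 0 + 3.63333/60 = 0.060556
  S → negative
  Longitude: 34′ + 42.6″ = 34.71000′; 49 + 34.71000/60 = 49.578500
  hemisphere W, so the sign is −
Point 4:
  Latitude: 54 + 1/60 + 35.5/3600 = 54.026528
  S → negative
  Lon: 8° + 39/60 + 15.4/3600 = 8 + 0.650000 + 0.004278 = 8.654278
  E ⇒ keep positive
Point 5:
  Lat: degrees = first 2 digits = 43, minutes = 10.2489; 43 + 10.2489/60 = 43.170815
  N ⇒ keep positive
  Lon: degrees = first 3 digits = 120, minutes = 28.809; 120 + 28.809/60 = 120.480150
  W → negative
Point 6:
  Lat: 50′ + 14.4″ = 50.24000′; 61 + 50.24000/60 = 61.837333
  S ⇒ negate
  Longitude: 54′ + 26″ = 54.43333′; 138 + 54.43333/60 = 138.907222
  E → positive

1. 71.81327, -29.21316
2. -82.39369, -97.57126
3. -0.06056, -49.57850
4. -54.02653, 8.65428
5. 43.17082, -120.48015
6. -61.83733, 138.90722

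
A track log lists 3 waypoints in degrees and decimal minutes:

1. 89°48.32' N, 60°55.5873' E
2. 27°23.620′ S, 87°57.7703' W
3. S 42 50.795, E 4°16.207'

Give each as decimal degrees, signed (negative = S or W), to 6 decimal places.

Point 1:
  φ: 48.32′ = 0.805333°; total 89.8053333
  N ⇒ keep positive
  Longitude: 60 + 55.5873/60 = 60.9264550
  E ⇒ keep positive
Point 2:
  Latitude: 23.62′ = 0.393667°; total 27.3936667
  hemisphere S, so the sign is −
  λ: 57.7703′ = 0.962838°; total 87.9628383
  W ⇒ negate
Point 3:
  φ: 42 + 50.795/60 = 42.8465833
  S ⇒ negate
  λ: 4 + 16.207/60 = 4.2701167
  E → positive

1. 89.805333, 60.926455
2. -27.393667, -87.962838
3. -42.846583, 4.270117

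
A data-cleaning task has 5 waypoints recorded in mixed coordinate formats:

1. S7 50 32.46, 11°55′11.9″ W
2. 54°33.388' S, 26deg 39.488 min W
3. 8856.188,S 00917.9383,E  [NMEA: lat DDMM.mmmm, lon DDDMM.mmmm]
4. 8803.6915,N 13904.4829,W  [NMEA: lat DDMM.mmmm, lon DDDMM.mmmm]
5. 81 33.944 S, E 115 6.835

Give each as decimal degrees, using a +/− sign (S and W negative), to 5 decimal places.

1. -7.84235, -11.91997
2. -54.55647, -26.65813
3. -88.93647, 9.29897
4. 88.06153, -139.07472
5. -81.56573, 115.11392

Point 1:
  Latitude: 7° + 50/60 + 32.46/3600 = 7 + 0.833333 + 0.009017 = 7.842350
  hemisphere S, so the sign is −
  Lon: 55′ + 11.9″ = 55.19833′; 11 + 55.19833/60 = 11.919972
  hemisphere W, so the sign is −
Point 2:
  Lat: 33.388′ = 0.556467°; total 54.556467
  hemisphere S, so the sign is −
  Lon: 39.488′ = 0.658133°; total 26.658133
  hemisphere W, so the sign is −
Point 3:
  φ: split at 2 digits → 88° and 56.188′; 88 + 56.188/60 = 88.936467
  hemisphere S, so the sign is −
  Lon: split at 3 digits → 009° and 17.9383′; 9 + 17.9383/60 = 9.298972
  E ⇒ keep positive
Point 4:
  φ: degrees = first 2 digits = 88, minutes = 3.6915; 88 + 3.6915/60 = 88.061525
  N → positive
  λ: split at 3 digits → 139° and 4.4829′; 139 + 4.4829/60 = 139.074715
  hemisphere W, so the sign is −
Point 5:
  φ: 81 + 33.944/60 = 81.565733
  S ⇒ negate
  Lon: 6.835′ = 0.113917°; total 115.113917
  E ⇒ keep positive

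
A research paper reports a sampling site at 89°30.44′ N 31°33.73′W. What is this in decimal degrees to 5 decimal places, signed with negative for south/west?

φ: 89 + 30.44/60 = 89.507333
N ⇒ keep positive
λ: 33.73′ = 0.562167°; total 31.562167
hemisphere W, so the sign is −

89.50733, -31.56217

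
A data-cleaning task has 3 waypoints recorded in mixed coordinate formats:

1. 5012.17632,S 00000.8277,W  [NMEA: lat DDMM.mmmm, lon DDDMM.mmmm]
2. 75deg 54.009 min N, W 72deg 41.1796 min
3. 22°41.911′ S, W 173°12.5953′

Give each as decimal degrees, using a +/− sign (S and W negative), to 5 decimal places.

1. -50.20294, -0.01380
2. 75.90015, -72.68633
3. -22.69852, -173.20992

Point 1:
  φ: degrees = first 2 digits = 50, minutes = 12.17632; 50 + 12.17632/60 = 50.202939
  S ⇒ negate
  Lon: split at 3 digits → 000° and 0.8277′; 0 + 0.8277/60 = 0.013795
  W ⇒ negate
Point 2:
  Lat: 54.009′ = 0.900150°; total 75.900150
  N → positive
  Lon: 72 + 41.1796/60 = 72.686327
  W ⇒ negate
Point 3:
  Latitude: 22 + 41.911/60 = 22.698517
  S → negative
  λ: 173 + 12.5953/60 = 173.209922
  W → negative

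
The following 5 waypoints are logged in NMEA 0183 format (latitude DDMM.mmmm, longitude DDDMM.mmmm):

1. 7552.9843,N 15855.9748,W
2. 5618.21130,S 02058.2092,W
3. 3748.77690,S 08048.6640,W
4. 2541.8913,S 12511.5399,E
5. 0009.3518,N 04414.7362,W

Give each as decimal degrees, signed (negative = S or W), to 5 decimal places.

Point 1:
  φ: degrees = first 2 digits = 75, minutes = 52.9843; 75 + 52.9843/60 = 75.883072
  N ⇒ keep positive
  λ: split at 3 digits → 158° and 55.9748′; 158 + 55.9748/60 = 158.932913
  W → negative
Point 2:
  Latitude: degrees = first 2 digits = 56, minutes = 18.2113; 56 + 18.2113/60 = 56.303522
  hemisphere S, so the sign is −
  Lon: split at 3 digits → 020° and 58.2092′; 20 + 58.2092/60 = 20.970153
  hemisphere W, so the sign is −
Point 3:
  Latitude: degrees = first 2 digits = 37, minutes = 48.7769; 37 + 48.7769/60 = 37.812948
  S → negative
  Lon: degrees = first 3 digits = 80, minutes = 48.664; 80 + 48.664/60 = 80.811067
  W ⇒ negate
Point 4:
  Lat: split at 2 digits → 25° and 41.8913′; 25 + 41.8913/60 = 25.698188
  S ⇒ negate
  Lon: split at 3 digits → 125° and 11.5399′; 125 + 11.5399/60 = 125.192332
  E → positive
Point 5:
  Lat: degrees = first 2 digits = 0, minutes = 9.3518; 0 + 9.3518/60 = 0.155863
  N → positive
  Lon: degrees = first 3 digits = 44, minutes = 14.7362; 44 + 14.7362/60 = 44.245603
  W ⇒ negate

1. 75.88307, -158.93291
2. -56.30352, -20.97015
3. -37.81295, -80.81107
4. -25.69819, 125.19233
5. 0.15586, -44.24560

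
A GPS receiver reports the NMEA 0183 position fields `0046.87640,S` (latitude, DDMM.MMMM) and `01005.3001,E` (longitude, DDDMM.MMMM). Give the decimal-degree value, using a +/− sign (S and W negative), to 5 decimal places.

-0.78127, 10.08834

Latitude: degrees = first 2 digits = 0, minutes = 46.8764; 0 + 46.8764/60 = 0.781273
S → negative
λ: degrees = first 3 digits = 10, minutes = 5.3001; 10 + 5.3001/60 = 10.088335
E ⇒ keep positive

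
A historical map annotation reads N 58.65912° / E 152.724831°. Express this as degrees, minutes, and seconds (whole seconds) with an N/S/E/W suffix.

58°39′33″ N, 152°43′29″ E

φ: whole degrees 58; 39.54720′ → 39′ and 32.83″
Longitude: 0.724831° → 43.48986′; 0.48986 × 60 = 29.39″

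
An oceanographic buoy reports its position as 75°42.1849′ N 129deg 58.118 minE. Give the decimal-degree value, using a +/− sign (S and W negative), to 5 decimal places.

Lat: 42.1849′ = 0.703082°; total 75.703082
N ⇒ keep positive
Longitude: 58.118′ = 0.968633°; total 129.968633
E → positive

75.70308, 129.96863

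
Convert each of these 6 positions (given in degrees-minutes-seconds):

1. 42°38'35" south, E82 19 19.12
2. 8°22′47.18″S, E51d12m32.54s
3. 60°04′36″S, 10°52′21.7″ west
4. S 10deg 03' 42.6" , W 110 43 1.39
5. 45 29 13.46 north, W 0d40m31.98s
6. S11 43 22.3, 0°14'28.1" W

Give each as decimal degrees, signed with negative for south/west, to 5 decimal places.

1. -42.64306, 82.32198
2. -8.37977, 51.20904
3. -60.07667, -10.87269
4. -10.06183, -110.71705
5. 45.48707, -0.67555
6. -11.72286, -0.24114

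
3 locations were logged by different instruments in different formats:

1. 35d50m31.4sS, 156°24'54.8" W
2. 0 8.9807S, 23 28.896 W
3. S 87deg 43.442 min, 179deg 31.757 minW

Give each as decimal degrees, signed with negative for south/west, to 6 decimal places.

Point 1:
  φ: 50′ + 31.4″ = 50.52333′; 35 + 50.52333/60 = 35.8420556
  S → negative
  Longitude: 24′ + 54.8″ = 24.91333′; 156 + 24.91333/60 = 156.4152222
  hemisphere W, so the sign is −
Point 2:
  Latitude: 0 + 8.9807/60 = 0.1496783
  S → negative
  λ: 23 + 28.896/60 = 23.4816000
  W → negative
Point 3:
  Latitude: 43.442′ = 0.724033°; total 87.7240333
  hemisphere S, so the sign is −
  Longitude: 31.757′ = 0.529283°; total 179.5292833
  hemisphere W, so the sign is −

1. -35.842056, -156.415222
2. -0.149678, -23.481600
3. -87.724033, -179.529283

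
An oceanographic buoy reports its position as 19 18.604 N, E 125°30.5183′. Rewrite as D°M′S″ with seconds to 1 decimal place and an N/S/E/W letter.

19°18′36.2″ N, 125°30′31.1″ E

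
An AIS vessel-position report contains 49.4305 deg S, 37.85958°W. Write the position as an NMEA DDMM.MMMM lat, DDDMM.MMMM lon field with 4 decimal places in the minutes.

φ: 49° + 0.430500 × 60 = 49° 25.830000′
Longitude: 37° + 0.859580 × 60 = 37° 51.574800′

4925.8300,S / 03751.5748,W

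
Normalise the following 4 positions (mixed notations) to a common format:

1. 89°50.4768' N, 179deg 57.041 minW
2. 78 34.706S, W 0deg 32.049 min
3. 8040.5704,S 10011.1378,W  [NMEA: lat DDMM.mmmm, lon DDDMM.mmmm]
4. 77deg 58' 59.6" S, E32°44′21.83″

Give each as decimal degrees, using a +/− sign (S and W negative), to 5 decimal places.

Point 1:
  Latitude: 50.4768′ = 0.841280°; total 89.841280
  N → positive
  Longitude: 179 + 57.041/60 = 179.950683
  W ⇒ negate
Point 2:
  φ: 78 + 34.706/60 = 78.578433
  S → negative
  λ: 32.049′ = 0.534150°; total 0.534150
  hemisphere W, so the sign is −
Point 3:
  φ: degrees = first 2 digits = 80, minutes = 40.5704; 80 + 40.5704/60 = 80.676173
  S ⇒ negate
  Lon: split at 3 digits → 100° and 11.1378′; 100 + 11.1378/60 = 100.185630
  hemisphere W, so the sign is −
Point 4:
  Latitude: 77° + 58/60 + 59.6/3600 = 77 + 0.966667 + 0.016556 = 77.983222
  S ⇒ negate
  Longitude: 32° + 44/60 + 21.83/3600 = 32 + 0.733333 + 0.006064 = 32.739397
  E ⇒ keep positive

1. 89.84128, -179.95068
2. -78.57843, -0.53415
3. -80.67617, -100.18563
4. -77.98322, 32.73940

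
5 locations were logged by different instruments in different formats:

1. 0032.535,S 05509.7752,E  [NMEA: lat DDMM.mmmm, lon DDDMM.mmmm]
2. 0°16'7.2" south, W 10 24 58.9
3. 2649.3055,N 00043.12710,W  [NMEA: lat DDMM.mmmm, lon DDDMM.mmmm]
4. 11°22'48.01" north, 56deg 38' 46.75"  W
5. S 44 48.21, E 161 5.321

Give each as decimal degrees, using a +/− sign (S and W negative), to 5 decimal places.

Point 1:
  Lat: degrees = first 2 digits = 0, minutes = 32.535; 0 + 32.535/60 = 0.542250
  S → negative
  Longitude: split at 3 digits → 055° and 9.7752′; 55 + 9.7752/60 = 55.162920
  E → positive
Point 2:
  Lat: 16′ + 7.2″ = 16.12000′; 0 + 16.12000/60 = 0.268667
  S → negative
  Lon: 10° + 24/60 + 58.9/3600 = 10 + 0.400000 + 0.016361 = 10.416361
  W → negative
Point 3:
  Latitude: degrees = first 2 digits = 26, minutes = 49.3055; 26 + 49.3055/60 = 26.821758
  N → positive
  Longitude: degrees = first 3 digits = 0, minutes = 43.1271; 0 + 43.1271/60 = 0.718785
  W ⇒ negate
Point 4:
  φ: 11° + 22/60 + 48.01/3600 = 11 + 0.366667 + 0.013336 = 11.380003
  N ⇒ keep positive
  λ: 38′ + 46.75″ = 38.77917′; 56 + 38.77917/60 = 56.646319
  hemisphere W, so the sign is −
Point 5:
  φ: 48.21′ = 0.803500°; total 44.803500
  S → negative
  Longitude: 5.321′ = 0.088683°; total 161.088683
  E → positive

1. -0.54225, 55.16292
2. -0.26867, -10.41636
3. 26.82176, -0.71879
4. 11.38000, -56.64632
5. -44.80350, 161.08868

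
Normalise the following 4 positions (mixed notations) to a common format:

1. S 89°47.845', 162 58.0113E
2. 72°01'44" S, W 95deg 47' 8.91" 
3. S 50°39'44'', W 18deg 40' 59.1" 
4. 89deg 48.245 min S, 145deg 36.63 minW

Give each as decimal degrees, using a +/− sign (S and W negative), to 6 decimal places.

1. -89.797417, 162.966855
2. -72.028889, -95.785808
3. -50.662222, -18.683083
4. -89.804083, -145.610500

Point 1:
  φ: 47.845′ = 0.797417°; total 89.7974167
  hemisphere S, so the sign is −
  λ: 58.0113′ = 0.966855°; total 162.9668550
  E ⇒ keep positive
Point 2:
  Latitude: 1′ + 44″ = 1.73333′; 72 + 1.73333/60 = 72.0288889
  hemisphere S, so the sign is −
  Longitude: 95° + 47/60 + 8.91/3600 = 95 + 0.783333 + 0.002475 = 95.7858083
  hemisphere W, so the sign is −
Point 3:
  φ: 50 + 39/60 + 44/3600 = 50.6622222
  hemisphere S, so the sign is −
  Longitude: 40′ + 59.1″ = 40.98500′; 18 + 40.98500/60 = 18.6830833
  W → negative
Point 4:
  φ: 89 + 48.245/60 = 89.8040833
  hemisphere S, so the sign is −
  Longitude: 36.63′ = 0.610500°; total 145.6105000
  W ⇒ negate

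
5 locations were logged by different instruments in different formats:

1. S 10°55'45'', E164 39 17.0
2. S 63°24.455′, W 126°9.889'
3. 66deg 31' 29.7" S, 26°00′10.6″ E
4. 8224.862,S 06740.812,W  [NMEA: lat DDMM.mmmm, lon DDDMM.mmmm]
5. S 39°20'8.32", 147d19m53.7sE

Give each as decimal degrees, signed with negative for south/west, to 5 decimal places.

1. -10.92917, 164.65472
2. -63.40758, -126.16482
3. -66.52492, 26.00294
4. -82.41437, -67.68020
5. -39.33564, 147.33158

Point 1:
  φ: 55′ + 45″ = 55.75000′; 10 + 55.75000/60 = 10.929167
  hemisphere S, so the sign is −
  Longitude: 164 + 39/60 + 17/3600 = 164.654722
  E ⇒ keep positive
Point 2:
  Latitude: 63 + 24.455/60 = 63.407583
  hemisphere S, so the sign is −
  λ: 126 + 9.889/60 = 126.164817
  W ⇒ negate
Point 3:
  Latitude: 66 + 31/60 + 29.7/3600 = 66.524917
  S ⇒ negate
  Longitude: 26° + 0/60 + 10.6/3600 = 26 + 0.000000 + 0.002944 = 26.002944
  E ⇒ keep positive
Point 4:
  Latitude: degrees = first 2 digits = 82, minutes = 24.862; 82 + 24.862/60 = 82.414367
  S → negative
  Lon: split at 3 digits → 067° and 40.812′; 67 + 40.812/60 = 67.680200
  W → negative
Point 5:
  φ: 20′ + 8.32″ = 20.13867′; 39 + 20.13867/60 = 39.335644
  S ⇒ negate
  Longitude: 147 + 19/60 + 53.7/3600 = 147.331583
  E → positive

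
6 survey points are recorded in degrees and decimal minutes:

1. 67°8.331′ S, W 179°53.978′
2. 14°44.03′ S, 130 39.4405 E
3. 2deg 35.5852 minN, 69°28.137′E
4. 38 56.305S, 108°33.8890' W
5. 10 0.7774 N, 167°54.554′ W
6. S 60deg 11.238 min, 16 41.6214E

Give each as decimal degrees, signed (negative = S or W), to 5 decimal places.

Point 1:
  Latitude: 8.331′ = 0.138850°; total 67.138850
  hemisphere S, so the sign is −
  λ: 179 + 53.978/60 = 179.899633
  W ⇒ negate
Point 2:
  φ: 44.03′ = 0.733833°; total 14.733833
  hemisphere S, so the sign is −
  Longitude: 39.4405′ = 0.657342°; total 130.657342
  E → positive
Point 3:
  Lat: 2 + 35.5852/60 = 2.593087
  N → positive
  Longitude: 28.137′ = 0.468950°; total 69.468950
  E ⇒ keep positive
Point 4:
  Latitude: 56.305′ = 0.938417°; total 38.938417
  S → negative
  Longitude: 108 + 33.889/60 = 108.564817
  hemisphere W, so the sign is −
Point 5:
  Latitude: 0.7774′ = 0.012957°; total 10.012957
  N → positive
  λ: 54.554′ = 0.909233°; total 167.909233
  W ⇒ negate
Point 6:
  φ: 60 + 11.238/60 = 60.187300
  S ⇒ negate
  Lon: 16 + 41.6214/60 = 16.693690
  E → positive

1. -67.13885, -179.89963
2. -14.73383, 130.65734
3. 2.59309, 69.46895
4. -38.93842, -108.56482
5. 10.01296, -167.90923
6. -60.18730, 16.69369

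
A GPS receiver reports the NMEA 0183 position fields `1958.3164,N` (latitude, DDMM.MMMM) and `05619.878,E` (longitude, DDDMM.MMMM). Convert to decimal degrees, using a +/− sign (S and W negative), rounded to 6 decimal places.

Latitude: split at 2 digits → 19° and 58.3164′; 19 + 58.3164/60 = 19.9719400
N ⇒ keep positive
λ: split at 3 digits → 056° and 19.878′; 56 + 19.878/60 = 56.3313000
E → positive

19.971940, 56.331300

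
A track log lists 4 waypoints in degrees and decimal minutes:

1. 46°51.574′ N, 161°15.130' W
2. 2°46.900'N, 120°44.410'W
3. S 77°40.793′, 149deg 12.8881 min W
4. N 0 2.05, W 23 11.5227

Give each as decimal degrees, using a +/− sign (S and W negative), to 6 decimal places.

1. 46.859567, -161.252167
2. 2.781667, -120.740167
3. -77.679883, -149.214802
4. 0.034167, -23.192045

Point 1:
  Latitude: 51.574′ = 0.859567°; total 46.8595667
  N ⇒ keep positive
  λ: 161 + 15.13/60 = 161.2521667
  hemisphere W, so the sign is −
Point 2:
  Latitude: 2 + 46.9/60 = 2.7816667
  N ⇒ keep positive
  λ: 44.41′ = 0.740167°; total 120.7401667
  W ⇒ negate
Point 3:
  Latitude: 77 + 40.793/60 = 77.6798833
  S → negative
  Longitude: 12.8881′ = 0.214802°; total 149.2148017
  W ⇒ negate
Point 4:
  Lat: 2.05′ = 0.034167°; total 0.0341667
  N ⇒ keep positive
  Lon: 23 + 11.5227/60 = 23.1920450
  hemisphere W, so the sign is −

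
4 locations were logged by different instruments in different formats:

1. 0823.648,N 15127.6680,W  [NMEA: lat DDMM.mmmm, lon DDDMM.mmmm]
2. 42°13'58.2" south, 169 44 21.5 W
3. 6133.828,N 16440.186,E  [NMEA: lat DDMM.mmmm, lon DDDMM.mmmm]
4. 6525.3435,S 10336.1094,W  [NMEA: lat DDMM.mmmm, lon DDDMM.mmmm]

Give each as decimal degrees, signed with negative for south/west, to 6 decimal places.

1. 8.394133, -151.461133
2. -42.232833, -169.739306
3. 61.563800, 164.669767
4. -65.422392, -103.601823

Point 1:
  Lat: degrees = first 2 digits = 8, minutes = 23.648; 8 + 23.648/60 = 8.3941333
  N ⇒ keep positive
  Lon: degrees = first 3 digits = 151, minutes = 27.668; 151 + 27.668/60 = 151.4611333
  W ⇒ negate
Point 2:
  Lat: 42 + 13/60 + 58.2/3600 = 42.2328333
  S ⇒ negate
  λ: 169° + 44/60 + 21.5/3600 = 169 + 0.733333 + 0.005972 = 169.7393056
  W → negative
Point 3:
  Latitude: degrees = first 2 digits = 61, minutes = 33.828; 61 + 33.828/60 = 61.5638000
  N → positive
  λ: degrees = first 3 digits = 164, minutes = 40.186; 164 + 40.186/60 = 164.6697667
  E → positive
Point 4:
  Latitude: degrees = first 2 digits = 65, minutes = 25.3435; 65 + 25.3435/60 = 65.4223917
  hemisphere S, so the sign is −
  Lon: split at 3 digits → 103° and 36.1094′; 103 + 36.1094/60 = 103.6018233
  W → negative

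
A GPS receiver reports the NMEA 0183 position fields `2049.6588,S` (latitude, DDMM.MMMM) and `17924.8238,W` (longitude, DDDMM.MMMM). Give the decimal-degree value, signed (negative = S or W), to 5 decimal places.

Latitude: degrees = first 2 digits = 20, minutes = 49.6588; 20 + 49.6588/60 = 20.827647
S → negative
Lon: degrees = first 3 digits = 179, minutes = 24.8238; 179 + 24.8238/60 = 179.413730
hemisphere W, so the sign is −

-20.82765, -179.41373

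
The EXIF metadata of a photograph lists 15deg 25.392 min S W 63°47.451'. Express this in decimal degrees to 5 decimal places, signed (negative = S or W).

-15.42320, -63.79085

Lat: 25.392′ = 0.423200°; total 15.423200
S → negative
λ: 63 + 47.451/60 = 63.790850
W → negative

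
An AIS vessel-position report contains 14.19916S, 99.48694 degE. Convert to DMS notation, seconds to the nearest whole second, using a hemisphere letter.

Latitude: 0.199160° → 11.94960′; 0.94960 × 60 = 56.98″
Longitude: 0.486940 × 60 = 29.21640′ → 29′, remainder × 60 = 12.98″

14°11′57″ S, 99°29′13″ E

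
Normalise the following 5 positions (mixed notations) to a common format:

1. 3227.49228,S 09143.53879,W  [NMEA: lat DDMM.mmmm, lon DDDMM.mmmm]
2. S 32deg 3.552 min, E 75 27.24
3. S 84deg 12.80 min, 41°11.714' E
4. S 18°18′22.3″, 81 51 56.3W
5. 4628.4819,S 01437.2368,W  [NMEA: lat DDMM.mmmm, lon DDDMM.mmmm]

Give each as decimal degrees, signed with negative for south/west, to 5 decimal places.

Point 1:
  φ: degrees = first 2 digits = 32, minutes = 27.49228; 32 + 27.49228/60 = 32.458205
  S → negative
  Lon: degrees = first 3 digits = 91, minutes = 43.53879; 91 + 43.53879/60 = 91.725647
  hemisphere W, so the sign is −
Point 2:
  Lat: 32 + 3.552/60 = 32.059200
  S ⇒ negate
  λ: 27.24′ = 0.454000°; total 75.454000
  E → positive
Point 3:
  Lat: 84 + 12.8/60 = 84.213333
  S → negative
  Longitude: 41 + 11.714/60 = 41.195233
  E ⇒ keep positive
Point 4:
  φ: 18° + 18/60 + 22.3/3600 = 18 + 0.300000 + 0.006194 = 18.306194
  S ⇒ negate
  Lon: 51′ + 56.3″ = 51.93833′; 81 + 51.93833/60 = 81.865639
  W ⇒ negate
Point 5:
  Lat: split at 2 digits → 46° and 28.4819′; 46 + 28.4819/60 = 46.474698
  S → negative
  λ: degrees = first 3 digits = 14, minutes = 37.2368; 14 + 37.2368/60 = 14.620613
  W → negative

1. -32.45820, -91.72565
2. -32.05920, 75.45400
3. -84.21333, 41.19523
4. -18.30619, -81.86564
5. -46.47470, -14.62061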